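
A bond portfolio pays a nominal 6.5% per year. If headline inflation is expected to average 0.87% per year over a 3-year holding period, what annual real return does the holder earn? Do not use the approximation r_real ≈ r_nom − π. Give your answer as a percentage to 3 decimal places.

With constant rates the annual real return is the same each year: (1+6.5%)/(1+0.87%) − 1 = 0.05581.

5.581%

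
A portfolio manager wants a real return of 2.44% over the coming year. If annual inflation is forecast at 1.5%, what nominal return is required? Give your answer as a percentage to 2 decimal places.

3.98%

By the Fisher equation, 1 + r_nom = (1 + 2.44%)(1 + 1.5%) = 1.0244 × 1.015 = 1.039766.
So r_nom = 3.9766%.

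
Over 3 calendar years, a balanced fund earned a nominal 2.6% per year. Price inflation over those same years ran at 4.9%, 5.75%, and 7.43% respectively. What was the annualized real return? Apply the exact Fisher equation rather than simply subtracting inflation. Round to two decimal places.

Cumulative inflation factor: 1.049 × 1.0575 × 1.0743 ≈ 1.19174.
Nominal growth factor: 1.08005. Real growth factor = 1.08005 / 1.19174 ≈ 0.90628.
Annualized: 0.90628^(1/3) − 1 ≈ -0.03227.

-3.23%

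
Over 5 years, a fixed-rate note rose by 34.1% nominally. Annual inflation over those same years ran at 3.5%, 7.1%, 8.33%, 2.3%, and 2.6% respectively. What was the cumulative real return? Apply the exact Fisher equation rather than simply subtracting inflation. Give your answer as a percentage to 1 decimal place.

Cumulative inflation factor: 1.035 × 1.071 × 1.0833 × 1.023 × 1.026 ≈ 1.26038.
Nominal growth factor: 1.34100. Real growth factor = 1.34100 / 1.26038 ≈ 1.06396.
Total real return ≈ 6.3965%.

6.4%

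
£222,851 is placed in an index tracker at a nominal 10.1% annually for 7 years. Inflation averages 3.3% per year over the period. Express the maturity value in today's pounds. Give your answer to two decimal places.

Nominal value at maturity: £222,851 × (1 + 10.1%)^7 ≈ £437,044.66.
Price-level factor over 7 years: (1 + 3.3%)^7 ≈ 1.2551691332.
Dividing the nominal maturity value by the price-level factor gives the value in today's money.

£348,195.83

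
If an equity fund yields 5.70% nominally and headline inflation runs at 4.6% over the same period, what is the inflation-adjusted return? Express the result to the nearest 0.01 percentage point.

1.05%

Real return via the Fisher equation: (1 + 5.70%)/(1 + 4.6%) − 1 = 1.0570/1.046 − 1 ≈ 0.01052.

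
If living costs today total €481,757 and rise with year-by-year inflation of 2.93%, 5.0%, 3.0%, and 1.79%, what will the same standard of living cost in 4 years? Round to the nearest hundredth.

€545,885.61

Cumulative price-level factor: 1.0293 × 1.050 × 1.030 × 1.0179 ≈ 1.1331140143.
Multiplying €481,757 by the price-level factor gives the future nominal sum.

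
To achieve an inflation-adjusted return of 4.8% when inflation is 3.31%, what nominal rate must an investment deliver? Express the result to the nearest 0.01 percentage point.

8.27%

By the Fisher equation, 1 + r_nom = (1 + 4.8%)(1 + 3.31%) = 1.048 × 1.0331 = 1.0826888.
So r_nom = 8.26888%.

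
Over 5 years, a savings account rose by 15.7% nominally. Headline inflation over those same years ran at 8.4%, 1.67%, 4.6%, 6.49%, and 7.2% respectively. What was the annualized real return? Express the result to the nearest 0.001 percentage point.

-2.543%

Cumulative inflation factor: 1.084 × 1.0167 × 1.046 × 1.0649 × 1.072 ≈ 1.31600.
Nominal growth factor: 1.15700. Real growth factor = 1.15700 / 1.31600 ≈ 0.87918.
Annualized: 0.87918^(1/5) − 1 ≈ -0.02543.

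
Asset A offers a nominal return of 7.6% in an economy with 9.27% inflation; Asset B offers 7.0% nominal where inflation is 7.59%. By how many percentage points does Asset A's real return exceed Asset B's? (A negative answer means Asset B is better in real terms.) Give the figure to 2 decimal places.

-0.98

Asset A real return: 1.076/1.0927 − 1 = -1.528%.
Asset B real return: 1.070/1.0759 − 1 = -0.548%.
Difference: -1.528 − (-0.548) = -0.980 pp.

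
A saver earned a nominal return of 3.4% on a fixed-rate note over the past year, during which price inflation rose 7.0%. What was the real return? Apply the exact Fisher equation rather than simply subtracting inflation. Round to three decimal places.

Real return via the Fisher equation: (1 + 3.4%)/(1 + 7.0%) − 1 = 1.034/1.070 − 1 ≈ -0.03364.

-3.364%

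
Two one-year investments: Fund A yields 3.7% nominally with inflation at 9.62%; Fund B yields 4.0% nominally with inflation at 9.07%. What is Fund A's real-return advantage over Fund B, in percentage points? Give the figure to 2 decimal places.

-0.75

Fund A real return: 1.037/1.0962 − 1 = -5.400%.
Fund B real return: 1.040/1.0907 − 1 = -4.648%.
Difference: -5.400 − (-4.648) = -0.752 pp.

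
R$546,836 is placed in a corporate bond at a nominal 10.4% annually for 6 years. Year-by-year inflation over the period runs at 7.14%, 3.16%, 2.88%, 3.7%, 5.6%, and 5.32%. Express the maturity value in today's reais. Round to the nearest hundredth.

Nominal value at maturity: R$546,836 × (1 + 10.4%)^6 ≈ R$990,082.85.
Price-level factor over 6 years: 1.0714 × 1.0316 × 1.0288 × 1.037 × 1.056 × 1.0532 ≈ 1.3114370716.
Dividing the nominal maturity value by the price-level factor gives the value in today's money.

R$754,960.24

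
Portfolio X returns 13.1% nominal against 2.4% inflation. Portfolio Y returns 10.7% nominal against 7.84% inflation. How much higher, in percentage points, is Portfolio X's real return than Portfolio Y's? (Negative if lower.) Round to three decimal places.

7.797

Portfolio X real return: 1.131/1.024 − 1 = 10.4492%.
Portfolio Y real return: 1.107/1.0784 − 1 = 2.6521%.
Difference: 10.4492 − 2.6521 = 7.7971 pp.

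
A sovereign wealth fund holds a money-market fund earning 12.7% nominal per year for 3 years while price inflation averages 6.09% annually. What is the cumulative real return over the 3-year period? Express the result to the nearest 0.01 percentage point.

19.88%

The annual real rate is (1+12.7%)/(1+6.09%) − 1 = 6.2306%.
Compounded over 3 years: (1 + 0.062306)^3 − 1 ≈ 0.19880.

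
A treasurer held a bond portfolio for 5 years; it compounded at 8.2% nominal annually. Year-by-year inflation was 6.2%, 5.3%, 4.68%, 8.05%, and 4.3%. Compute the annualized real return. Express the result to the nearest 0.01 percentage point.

2.37%

Cumulative inflation factor: 1.062 × 1.053 × 1.0468 × 1.0805 × 1.043 ≈ 1.31925.
Nominal growth factor: 1.48298. Real growth factor = 1.48298 / 1.31925 ≈ 1.12411.
Annualized: 1.12411^(1/5) − 1 ≈ 0.02368.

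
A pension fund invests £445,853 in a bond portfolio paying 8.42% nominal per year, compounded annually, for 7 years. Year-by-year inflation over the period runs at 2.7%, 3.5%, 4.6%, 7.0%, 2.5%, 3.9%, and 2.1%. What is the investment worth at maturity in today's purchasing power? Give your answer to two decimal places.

Nominal value at maturity: £445,853 × (1 + 8.42%)^7 ≈ £785,158.82.
Price-level factor over 7 years: 1.027 × 1.035 × 1.046 × 1.070 × 1.025 × 1.039 × 1.021 ≈ 1.2935743952.
Dividing the nominal maturity value by the price-level factor gives the value in today's money.

£606,968.43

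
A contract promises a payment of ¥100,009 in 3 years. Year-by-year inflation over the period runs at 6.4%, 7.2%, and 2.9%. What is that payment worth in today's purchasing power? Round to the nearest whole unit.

¥85,209

Price-level factor over 3 years: 1.064 × 1.072 × 1.029 = 1.173685632.
Purchasing power today: ¥100,009 divided by that factor.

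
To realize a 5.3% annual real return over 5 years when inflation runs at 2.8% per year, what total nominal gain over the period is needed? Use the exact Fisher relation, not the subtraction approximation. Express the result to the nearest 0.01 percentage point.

48.63%

Required annual nominal rate: (1+5.3%)(1+2.8%) − 1 = 8.2484%.
Cumulative over 5 years: (1 + 0.082484)^5 − 1 ≈ 0.48630.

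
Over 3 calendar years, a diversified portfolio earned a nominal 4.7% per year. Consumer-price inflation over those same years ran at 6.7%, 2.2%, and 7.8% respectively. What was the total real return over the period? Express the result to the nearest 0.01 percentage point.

Cumulative inflation factor: 1.067 × 1.022 × 1.078 ≈ 1.17553.
Nominal growth factor: 1.14773. Real growth factor = 1.14773 / 1.17553 ≈ 0.97635.
Total real return ≈ -2.3649%.

-2.36%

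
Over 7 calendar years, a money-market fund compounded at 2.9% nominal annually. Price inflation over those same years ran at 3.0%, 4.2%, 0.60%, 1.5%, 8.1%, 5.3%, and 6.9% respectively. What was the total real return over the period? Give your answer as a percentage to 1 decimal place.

Cumulative inflation factor: 1.030 × 1.042 × 1.0060 × 1.015 × 1.081 × 1.053 × 1.069 ≈ 1.33352.
Nominal growth factor: 1.22154. Real growth factor = 1.22154 / 1.33352 ≈ 0.91602.
Total real return ≈ -8.3976%.

-8.4%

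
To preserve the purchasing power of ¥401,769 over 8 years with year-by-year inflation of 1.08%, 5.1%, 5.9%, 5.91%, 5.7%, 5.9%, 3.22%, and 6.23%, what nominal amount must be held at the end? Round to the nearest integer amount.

Cumulative price-level factor: 1.0108 × 1.051 × 1.059 × 1.0591 × 1.057 × 1.059 × 1.0322 × 1.0623 ≈ 1.4624561766.
Multiplying ¥401,769 by the price-level factor gives the future nominal sum.

¥587,570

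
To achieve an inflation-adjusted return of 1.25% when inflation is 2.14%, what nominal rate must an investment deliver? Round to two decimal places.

3.42%

By the Fisher equation, 1 + r_nom = (1 + 1.25%)(1 + 2.14%) = 1.0125 × 1.0214 = 1.0341675.
So r_nom = 3.41675%.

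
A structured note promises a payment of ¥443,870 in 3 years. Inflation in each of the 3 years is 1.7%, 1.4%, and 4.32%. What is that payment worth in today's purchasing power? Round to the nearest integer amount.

¥412,600

Price-level factor over 3 years: 1.017 × 1.014 × 1.0432 = 1.0757874816.
Purchasing power today: ¥443,870 divided by that factor.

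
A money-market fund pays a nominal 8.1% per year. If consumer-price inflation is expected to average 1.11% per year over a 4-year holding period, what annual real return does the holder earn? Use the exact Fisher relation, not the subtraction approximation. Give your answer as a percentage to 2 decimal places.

With constant rates the annual real return is the same each year: (1+8.1%)/(1+1.11%) − 1 = 0.06913.

6.91%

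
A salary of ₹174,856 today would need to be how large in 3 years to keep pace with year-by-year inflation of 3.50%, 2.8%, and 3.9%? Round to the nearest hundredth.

₹193,298.98

Cumulative price-level factor: 1.0350 × 1.028 × 1.039 = 1.10547522.
Multiplying ₹174,856 by the price-level factor gives the future nominal sum.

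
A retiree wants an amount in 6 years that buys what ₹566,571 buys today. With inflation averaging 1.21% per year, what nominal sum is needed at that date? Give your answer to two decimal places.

Cumulative price-level factor: (1+1.21%)^6 ≈ 1.0748319043.
Multiplying ₹566,571 by the price-level factor gives the future nominal sum.

₹608,968.59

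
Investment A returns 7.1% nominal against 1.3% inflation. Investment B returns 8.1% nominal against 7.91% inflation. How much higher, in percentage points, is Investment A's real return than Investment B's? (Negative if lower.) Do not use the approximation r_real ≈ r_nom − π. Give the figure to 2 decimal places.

Investment A real return: 1.071/1.013 − 1 = 5.726%.
Investment B real return: 1.081/1.0791 − 1 = 0.176%.
Difference: 5.726 − 0.176 = 5.550 pp.

5.55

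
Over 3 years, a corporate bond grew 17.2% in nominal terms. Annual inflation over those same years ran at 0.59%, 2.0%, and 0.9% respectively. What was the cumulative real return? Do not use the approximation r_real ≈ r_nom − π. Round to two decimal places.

Cumulative inflation factor: 1.0059 × 1.020 × 1.009 ≈ 1.03525.
Nominal growth factor: 1.17200. Real growth factor = 1.17200 / 1.03525 ≈ 1.13209.
Total real return ≈ 13.2091%.

13.21%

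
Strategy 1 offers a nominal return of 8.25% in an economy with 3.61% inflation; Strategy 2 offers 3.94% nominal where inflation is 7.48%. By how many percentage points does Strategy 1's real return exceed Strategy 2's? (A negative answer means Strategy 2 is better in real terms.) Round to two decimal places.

Strategy 1 real return: 1.0825/1.0361 − 1 = 4.478%.
Strategy 2 real return: 1.0394/1.0748 − 1 = -3.294%.
Difference: 4.478 − (-3.294) = 7.772 pp.

7.77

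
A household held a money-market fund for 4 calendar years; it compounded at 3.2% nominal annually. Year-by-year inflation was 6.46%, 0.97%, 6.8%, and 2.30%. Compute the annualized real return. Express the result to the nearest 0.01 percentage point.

-0.87%

Cumulative inflation factor: 1.0646 × 1.0097 × 1.068 × 1.0230 ≈ 1.17443.
Nominal growth factor: 1.13428. Real growth factor = 1.13428 / 1.17443 ≈ 0.96581.
Annualized: 0.96581^(1/4) − 1 ≈ -0.00866.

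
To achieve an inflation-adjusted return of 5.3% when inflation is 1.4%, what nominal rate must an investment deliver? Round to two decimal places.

6.77%

By the Fisher equation, 1 + r_nom = (1 + 5.3%)(1 + 1.4%) = 1.053 × 1.014 = 1.067742.
So r_nom = 6.7742%.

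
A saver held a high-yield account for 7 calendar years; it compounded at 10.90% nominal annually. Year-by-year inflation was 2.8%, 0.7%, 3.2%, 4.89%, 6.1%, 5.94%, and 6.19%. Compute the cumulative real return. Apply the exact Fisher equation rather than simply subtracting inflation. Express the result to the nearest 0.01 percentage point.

Cumulative inflation factor: 1.028 × 1.007 × 1.032 × 1.0489 × 1.061 × 1.0594 × 1.0619 ≈ 1.33750.
Nominal growth factor: 2.06310. Real growth factor = 2.06310 / 1.33750 ≈ 1.54250.
Total real return ≈ 54.2501%.

54.25%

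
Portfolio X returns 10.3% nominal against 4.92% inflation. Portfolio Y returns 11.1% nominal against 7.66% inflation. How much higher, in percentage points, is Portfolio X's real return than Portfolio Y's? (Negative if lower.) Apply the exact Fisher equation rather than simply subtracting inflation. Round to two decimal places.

Portfolio X real return: 1.103/1.0492 − 1 = 5.128%.
Portfolio Y real return: 1.111/1.0766 − 1 = 3.195%.
Difference: 5.128 − 3.195 = 1.933 pp.

1.93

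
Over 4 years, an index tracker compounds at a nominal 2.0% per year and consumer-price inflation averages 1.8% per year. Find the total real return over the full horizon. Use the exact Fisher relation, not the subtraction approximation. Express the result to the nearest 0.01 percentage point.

The annual real rate is (1+2.0%)/(1+1.8%) − 1 = 0.1965%.
Compounded over 4 years: (1 + 0.001965)^4 − 1 ≈ 0.00788.

0.79%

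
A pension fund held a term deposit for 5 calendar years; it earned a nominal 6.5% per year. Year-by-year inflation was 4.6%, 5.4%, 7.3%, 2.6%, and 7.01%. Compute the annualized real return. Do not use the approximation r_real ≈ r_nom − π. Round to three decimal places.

1.074%

Cumulative inflation factor: 1.046 × 1.054 × 1.073 × 1.026 × 1.0701 ≈ 1.29880.
Nominal growth factor: 1.37009. Real growth factor = 1.37009 / 1.29880 ≈ 1.05488.
Annualized: 1.05488^(1/5) − 1 ≈ 0.01074.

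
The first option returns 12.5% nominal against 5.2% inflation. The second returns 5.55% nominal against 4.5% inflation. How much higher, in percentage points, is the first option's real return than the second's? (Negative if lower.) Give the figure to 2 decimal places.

The first option real return: 1.125/1.052 − 1 = 6.939%.
The second real return: 1.0555/1.045 − 1 = 1.005%.
Difference: 6.939 − 1.005 = 5.934 pp.

5.93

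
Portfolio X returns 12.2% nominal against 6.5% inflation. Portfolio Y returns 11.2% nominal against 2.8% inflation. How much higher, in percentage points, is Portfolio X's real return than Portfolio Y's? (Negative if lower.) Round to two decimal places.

Portfolio X real return: 1.122/1.065 − 1 = 5.352%.
Portfolio Y real return: 1.112/1.028 − 1 = 8.171%.
Difference: 5.352 − 8.171 = -2.819 pp.

-2.82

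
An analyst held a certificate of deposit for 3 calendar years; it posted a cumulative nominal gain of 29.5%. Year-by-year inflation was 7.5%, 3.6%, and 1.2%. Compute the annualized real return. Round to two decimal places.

Cumulative inflation factor: 1.075 × 1.036 × 1.012 ≈ 1.12706.
Nominal growth factor: 1.29500. Real growth factor = 1.29500 / 1.12706 ≈ 1.14900.
Annualized: 1.14900^(1/3) − 1 ≈ 0.04739.

4.74%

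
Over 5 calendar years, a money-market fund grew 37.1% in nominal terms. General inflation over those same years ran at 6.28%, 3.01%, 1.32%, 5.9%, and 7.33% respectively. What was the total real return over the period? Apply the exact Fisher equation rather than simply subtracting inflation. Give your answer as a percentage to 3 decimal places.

Cumulative inflation factor: 1.0628 × 1.0301 × 1.0132 × 1.059 × 1.0733 ≈ 1.26079.
Nominal growth factor: 1.37100. Real growth factor = 1.37100 / 1.26079 ≈ 1.08741.
Total real return ≈ 8.7412%.

8.741%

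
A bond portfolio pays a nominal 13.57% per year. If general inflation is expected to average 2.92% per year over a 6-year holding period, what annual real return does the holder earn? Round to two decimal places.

With constant rates the annual real return is the same each year: (1+13.57%)/(1+2.92%) − 1 = 0.10348.

10.35%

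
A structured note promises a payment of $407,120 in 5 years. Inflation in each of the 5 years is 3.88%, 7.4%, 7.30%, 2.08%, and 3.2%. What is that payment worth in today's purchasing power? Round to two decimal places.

$322,824.24

Price-level factor over 5 years: 1.0388 × 1.074 × 1.0730 × 1.0208 × 1.032 ≈ 1.2611196799.
Purchasing power today: $407,120 divided by that factor.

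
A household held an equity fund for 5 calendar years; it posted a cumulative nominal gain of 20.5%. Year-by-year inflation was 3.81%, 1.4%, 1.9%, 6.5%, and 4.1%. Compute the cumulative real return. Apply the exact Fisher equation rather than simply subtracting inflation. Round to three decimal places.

1.329%

Cumulative inflation factor: 1.0381 × 1.014 × 1.019 × 1.065 × 1.041 ≈ 1.18919.
Nominal growth factor: 1.20500. Real growth factor = 1.20500 / 1.18919 ≈ 1.01329.
Total real return ≈ 1.3294%.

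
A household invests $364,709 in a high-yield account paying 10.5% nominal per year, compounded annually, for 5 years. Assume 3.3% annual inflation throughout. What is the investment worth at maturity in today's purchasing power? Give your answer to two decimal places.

Nominal value at maturity: $364,709 × (1 + 10.5%)^5 ≈ $600,838.66.
Price-level factor over 5 years: (1 + 3.3%)^5 ≈ 1.1762553387.
The maturity value deflated by that factor is the answer in today's purchasing power.

$510,806.32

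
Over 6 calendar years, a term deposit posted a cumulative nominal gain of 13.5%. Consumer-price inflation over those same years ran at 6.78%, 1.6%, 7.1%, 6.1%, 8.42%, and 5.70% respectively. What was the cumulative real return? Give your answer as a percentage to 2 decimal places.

Cumulative inflation factor: 1.0678 × 1.016 × 1.071 × 1.061 × 1.0842 × 1.0570 ≈ 1.41277.
Nominal growth factor: 1.13500. Real growth factor = 1.13500 / 1.41277 ≈ 0.80338.
Total real return ≈ -19.6616%.

-19.66%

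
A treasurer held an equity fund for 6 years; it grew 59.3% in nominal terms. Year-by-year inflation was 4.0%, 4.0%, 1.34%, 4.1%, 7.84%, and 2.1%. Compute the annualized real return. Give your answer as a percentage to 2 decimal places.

4.04%

Cumulative inflation factor: 1.040 × 1.040 × 1.0134 × 1.041 × 1.0784 × 1.021 ≈ 1.25633.
Nominal growth factor: 1.59300. Real growth factor = 1.59300 / 1.25633 ≈ 1.26798.
Annualized: 1.26798^(1/6) − 1 ≈ 0.04036.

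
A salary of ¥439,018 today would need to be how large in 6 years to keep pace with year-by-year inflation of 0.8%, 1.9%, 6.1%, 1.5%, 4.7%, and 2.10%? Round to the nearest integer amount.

Cumulative price-level factor: 1.008 × 1.019 × 1.061 × 1.015 × 1.047 × 1.0210 ≈ 1.1824657384.
Multiplying ¥439,018 by the price-level factor gives the future nominal sum.

¥519,124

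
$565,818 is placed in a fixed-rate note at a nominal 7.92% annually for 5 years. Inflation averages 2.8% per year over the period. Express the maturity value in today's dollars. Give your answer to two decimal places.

$721,474.31

Nominal value at maturity: $565,818 × (1 + 7.92%)^5 ≈ $828,297.68.
Price-level factor over 5 years: (1 + 2.8%)^5 ≈ 1.1480626105.
The maturity value deflated by that factor is the answer in today's purchasing power.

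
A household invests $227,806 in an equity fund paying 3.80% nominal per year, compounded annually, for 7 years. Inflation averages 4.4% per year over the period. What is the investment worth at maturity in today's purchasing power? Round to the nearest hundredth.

$218,797.90

Nominal value at maturity: $227,806 × (1 + 3.80%)^7 ≈ $295,764.90.
Price-level factor over 7 years: (1 + 4.4%)^7 ≈ 1.3517721377.
The maturity value deflated by that factor is the answer in today's purchasing power.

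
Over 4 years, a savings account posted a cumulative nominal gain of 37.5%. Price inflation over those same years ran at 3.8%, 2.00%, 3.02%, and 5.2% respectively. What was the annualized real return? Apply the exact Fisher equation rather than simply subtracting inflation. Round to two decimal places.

4.63%

Cumulative inflation factor: 1.038 × 1.0200 × 1.0302 × 1.052 ≈ 1.14745.
Nominal growth factor: 1.37500. Real growth factor = 1.37500 / 1.14745 ≈ 1.19831.
Annualized: 1.19831^(1/4) − 1 ≈ 0.04627.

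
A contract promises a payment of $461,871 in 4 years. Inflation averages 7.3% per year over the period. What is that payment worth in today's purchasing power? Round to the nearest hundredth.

$348,435.03

Price-level factor over 4 years: (1 + 7.3%)^4 ≈ 1.3255584662.
Purchasing power today: $461,871 divided by that factor.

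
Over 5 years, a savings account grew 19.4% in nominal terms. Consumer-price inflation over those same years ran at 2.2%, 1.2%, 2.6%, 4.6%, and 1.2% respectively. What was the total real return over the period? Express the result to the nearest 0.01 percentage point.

Cumulative inflation factor: 1.022 × 1.012 × 1.026 × 1.046 × 1.012 ≈ 1.12329.
Nominal growth factor: 1.19400. Real growth factor = 1.19400 / 1.12329 ≈ 1.06295.
Total real return ≈ 6.2951%.

6.30%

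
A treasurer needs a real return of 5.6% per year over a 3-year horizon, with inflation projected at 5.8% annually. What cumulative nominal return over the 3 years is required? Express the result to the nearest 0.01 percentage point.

39.46%

Required annual nominal rate: (1+5.6%)(1+5.8%) − 1 = 11.7248%.
Cumulative over 3 years: (1 + 0.117248)^3 − 1 ≈ 0.39460.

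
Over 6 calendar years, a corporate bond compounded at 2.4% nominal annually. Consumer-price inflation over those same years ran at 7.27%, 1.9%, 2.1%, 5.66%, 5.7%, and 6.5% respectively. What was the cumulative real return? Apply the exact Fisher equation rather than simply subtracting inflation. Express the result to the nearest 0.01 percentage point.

-13.15%

Cumulative inflation factor: 1.0727 × 1.019 × 1.021 × 1.0566 × 1.057 × 1.065 ≈ 1.32744.
Nominal growth factor: 1.15292. Real growth factor = 1.15292 / 1.32744 ≈ 0.86853.
Total real return ≈ -13.1467%.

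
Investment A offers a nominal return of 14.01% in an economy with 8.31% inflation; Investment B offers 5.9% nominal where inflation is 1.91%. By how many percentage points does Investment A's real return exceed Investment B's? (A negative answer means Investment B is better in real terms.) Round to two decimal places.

Investment A real return: 1.1401/1.0831 − 1 = 5.263%.
Investment B real return: 1.059/1.0191 − 1 = 3.915%.
Difference: 5.263 − 3.915 = 1.348 pp.

1.35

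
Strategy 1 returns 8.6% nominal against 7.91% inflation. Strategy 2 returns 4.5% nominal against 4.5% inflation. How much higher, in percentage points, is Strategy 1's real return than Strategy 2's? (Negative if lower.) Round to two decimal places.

Strategy 1 real return: 1.086/1.0791 − 1 = 0.639%.
Strategy 2 real return: 1.045/1.045 − 1 = 0.000%.
Difference: 0.639 − 0.000 = 0.639 pp.

0.64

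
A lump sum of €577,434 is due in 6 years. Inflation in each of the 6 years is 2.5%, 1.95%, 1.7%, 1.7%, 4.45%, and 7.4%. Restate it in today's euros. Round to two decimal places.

€476,251.79

Price-level factor over 6 years: 1.025 × 1.0195 × 1.017 × 1.017 × 1.0445 × 1.074 ≈ 1.2124552742.
Purchasing power today: €577,434 divided by that factor.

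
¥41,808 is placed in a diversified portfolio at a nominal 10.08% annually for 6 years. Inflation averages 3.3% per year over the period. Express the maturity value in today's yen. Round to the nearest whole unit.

¥61,222

Nominal value at maturity: ¥41,808 × (1 + 10.08%)^6 ≈ ¥74,389.
Price-level factor over 6 years: (1 + 3.3%)^6 ≈ 1.2150717649.
The maturity value deflated by that factor is the answer in today's purchasing power.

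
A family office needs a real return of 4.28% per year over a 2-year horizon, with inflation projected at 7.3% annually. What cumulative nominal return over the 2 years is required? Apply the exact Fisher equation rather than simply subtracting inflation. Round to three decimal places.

25.199%

Required annual nominal rate: (1+4.28%)(1+7.3%) − 1 = 11.89244%.
Cumulative over 2 years: (1 + 0.1189244)^2 − 1 ≈ 0.25199.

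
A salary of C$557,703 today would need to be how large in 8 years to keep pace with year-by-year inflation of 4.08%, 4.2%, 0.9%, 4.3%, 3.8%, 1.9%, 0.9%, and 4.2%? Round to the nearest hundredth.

C$707,854.31

Cumulative price-level factor: 1.0408 × 1.042 × 1.009 × 1.043 × 1.038 × 1.019 × 1.009 × 1.042 ≈ 1.2692316693.
Multiplying C$557,703 by the price-level factor gives the future nominal sum.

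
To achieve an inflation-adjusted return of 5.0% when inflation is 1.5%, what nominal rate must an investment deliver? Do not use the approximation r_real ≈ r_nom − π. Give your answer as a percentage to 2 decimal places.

6.58%

By the Fisher equation, 1 + r_nom = (1 + 5.0%)(1 + 1.5%) = 1.050 × 1.015 = 1.06575.
So r_nom = 6.575%.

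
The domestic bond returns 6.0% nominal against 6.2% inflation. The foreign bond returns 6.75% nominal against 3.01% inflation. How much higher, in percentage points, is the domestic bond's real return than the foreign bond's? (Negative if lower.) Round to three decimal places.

-3.819

The domestic bond real return: 1.060/1.062 − 1 = -0.1883%.
The foreign bond real return: 1.0675/1.0301 − 1 = 3.6307%.
Difference: -0.1883 − 3.6307 = -3.8190 pp.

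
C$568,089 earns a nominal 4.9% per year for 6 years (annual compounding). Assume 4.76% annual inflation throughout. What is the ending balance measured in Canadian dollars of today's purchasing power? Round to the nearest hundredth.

C$572,659.37

Nominal value at maturity: C$568,089 × (1 + 4.9%)^6 ≈ C$756,953.69.
Price-level factor over 6 years: (1 + 4.76%)^6 ≈ 1.3218218864.
Dividing the nominal maturity value by the price-level factor gives the value in today's money.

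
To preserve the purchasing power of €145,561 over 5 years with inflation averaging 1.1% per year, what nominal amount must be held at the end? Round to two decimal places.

Cumulative price-level factor: (1+1.1%)^5 ≈ 1.0562233834.
Multiplying €145,561 by the price-level factor gives the future nominal sum.

€153,744.93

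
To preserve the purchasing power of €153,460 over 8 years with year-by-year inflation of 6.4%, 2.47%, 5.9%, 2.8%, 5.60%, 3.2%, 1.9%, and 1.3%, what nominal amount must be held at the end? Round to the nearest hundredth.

Cumulative price-level factor: 1.064 × 1.0247 × 1.059 × 1.028 × 1.0560 × 1.032 × 1.019 × 1.013 ≈ 1.3352257027.
Multiplying €153,460 by the price-level factor gives the future nominal sum.

€204,903.74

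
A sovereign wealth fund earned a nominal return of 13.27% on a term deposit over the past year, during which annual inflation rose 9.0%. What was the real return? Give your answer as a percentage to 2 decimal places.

3.92%

Real return via the Fisher equation: (1 + 13.27%)/(1 + 9.0%) − 1 = 1.1327/1.090 − 1 ≈ 0.03917.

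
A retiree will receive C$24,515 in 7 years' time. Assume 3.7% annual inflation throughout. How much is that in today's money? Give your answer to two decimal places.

Price-level factor over 7 years: (1 + 3.7%)^7 ≈ 1.2895889249.
Purchasing power today: C$24,515 divided by that factor.

C$19,009.93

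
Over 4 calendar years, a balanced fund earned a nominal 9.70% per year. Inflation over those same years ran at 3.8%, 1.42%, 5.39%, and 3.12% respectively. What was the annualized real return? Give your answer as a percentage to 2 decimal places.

6.07%

Cumulative inflation factor: 1.038 × 1.0142 × 1.0539 × 1.0312 ≈ 1.14410.
Nominal growth factor: 1.44819. Real growth factor = 1.44819 / 1.14410 ≈ 1.26579.
Annualized: 1.26579^(1/4) − 1 ≈ 0.06070.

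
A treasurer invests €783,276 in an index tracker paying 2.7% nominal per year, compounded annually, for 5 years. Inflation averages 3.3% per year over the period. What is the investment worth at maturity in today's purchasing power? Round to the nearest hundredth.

€760,791.11

Nominal value at maturity: €783,276 × (1 + 2.7%)^5 ≈ €894,884.61.
Price-level factor over 5 years: (1 + 3.3%)^5 ≈ 1.1762553387.
Dividing the nominal maturity value by the price-level factor gives the value in today's money.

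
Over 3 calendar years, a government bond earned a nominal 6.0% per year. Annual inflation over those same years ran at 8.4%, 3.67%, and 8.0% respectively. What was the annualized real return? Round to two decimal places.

-0.63%

Cumulative inflation factor: 1.084 × 1.0367 × 1.080 ≈ 1.21369.
Nominal growth factor: 1.19102. Real growth factor = 1.19102 / 1.21369 ≈ 0.98132.
Annualized: 0.98132^(1/3) − 1 ≈ -0.00627.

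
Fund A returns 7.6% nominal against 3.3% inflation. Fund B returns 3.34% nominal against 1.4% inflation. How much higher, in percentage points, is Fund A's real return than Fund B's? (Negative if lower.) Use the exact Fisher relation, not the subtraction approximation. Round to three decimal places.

2.249

Fund A real return: 1.076/1.033 − 1 = 4.1626%.
Fund B real return: 1.0334/1.014 − 1 = 1.9132%.
Difference: 4.1626 − 1.9132 = 2.2494 pp.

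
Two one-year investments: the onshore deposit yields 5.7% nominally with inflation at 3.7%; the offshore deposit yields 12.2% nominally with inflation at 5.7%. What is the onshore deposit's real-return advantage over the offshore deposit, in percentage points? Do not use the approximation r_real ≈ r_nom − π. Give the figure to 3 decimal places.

-4.221

The onshore deposit real return: 1.057/1.037 − 1 = 1.9286%.
The offshore deposit real return: 1.122/1.057 − 1 = 6.1495%.
Difference: 1.9286 − 6.1495 = -4.2209 pp.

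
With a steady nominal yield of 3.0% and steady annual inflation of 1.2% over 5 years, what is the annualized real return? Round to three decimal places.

With constant rates the annual real return is the same each year: (1+3.0%)/(1+1.2%) − 1 = 0.01779.

1.779%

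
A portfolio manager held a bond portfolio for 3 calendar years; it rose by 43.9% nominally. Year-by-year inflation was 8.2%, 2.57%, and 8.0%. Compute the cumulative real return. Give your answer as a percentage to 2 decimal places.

Cumulative inflation factor: 1.082 × 1.0257 × 1.080 ≈ 1.19859.
Nominal growth factor: 1.43900. Real growth factor = 1.43900 / 1.19859 ≈ 1.20058.
Total real return ≈ 20.0575%.

20.06%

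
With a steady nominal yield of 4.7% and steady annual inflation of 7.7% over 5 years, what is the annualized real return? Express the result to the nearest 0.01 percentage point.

-2.79%

With constant rates the annual real return is the same each year: (1+4.7%)/(1+7.7%) − 1 = -0.02786.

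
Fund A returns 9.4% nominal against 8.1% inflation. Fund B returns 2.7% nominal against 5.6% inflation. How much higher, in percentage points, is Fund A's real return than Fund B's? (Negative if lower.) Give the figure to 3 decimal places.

Fund A real return: 1.094/1.081 − 1 = 1.2026%.
Fund B real return: 1.027/1.056 − 1 = -2.7462%.
Difference: 1.2026 − (-2.7462) = 3.9488 pp.

3.949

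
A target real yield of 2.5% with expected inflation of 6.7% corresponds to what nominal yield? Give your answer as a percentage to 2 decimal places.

9.37%

By the Fisher equation, 1 + r_nom = (1 + 2.5%)(1 + 6.7%) = 1.025 × 1.067 = 1.093675.
So r_nom = 9.3675%.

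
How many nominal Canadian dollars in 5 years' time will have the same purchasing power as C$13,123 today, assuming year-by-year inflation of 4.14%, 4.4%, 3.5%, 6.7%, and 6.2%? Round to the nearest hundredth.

Cumulative price-level factor: 1.0414 × 1.044 × 1.035 × 1.067 × 1.062 ≈ 1.2751091376.
The nominal amount required is C$13,123 scaled up by that factor.

C$16,733.26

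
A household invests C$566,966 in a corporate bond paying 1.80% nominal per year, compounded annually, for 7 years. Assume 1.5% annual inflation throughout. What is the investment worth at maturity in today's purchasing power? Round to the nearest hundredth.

Nominal value at maturity: C$566,966 × (1 + 1.80%)^7 ≈ C$642,379.19.
Price-level factor over 7 years: (1 + 1.5%)^7 ≈ 1.1098449129.
The maturity value deflated by that factor is the answer in today's purchasing power.

C$578,800.86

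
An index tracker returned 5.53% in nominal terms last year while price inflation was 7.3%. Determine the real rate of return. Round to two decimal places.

Real return via the Fisher equation: (1 + 5.53%)/(1 + 7.3%) − 1 = 1.0553/1.073 − 1 ≈ -0.01650.

-1.65%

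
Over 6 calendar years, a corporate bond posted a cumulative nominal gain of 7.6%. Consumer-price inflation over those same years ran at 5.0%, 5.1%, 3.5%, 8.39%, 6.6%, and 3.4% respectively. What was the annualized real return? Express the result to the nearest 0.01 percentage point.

Cumulative inflation factor: 1.050 × 1.051 × 1.035 × 1.0839 × 1.066 × 1.034 ≈ 1.36458.
Nominal growth factor: 1.07600. Real growth factor = 1.07600 / 1.36458 ≈ 0.78852.
Annualized: 0.78852^(1/6) − 1 ≈ -0.03883.

-3.88%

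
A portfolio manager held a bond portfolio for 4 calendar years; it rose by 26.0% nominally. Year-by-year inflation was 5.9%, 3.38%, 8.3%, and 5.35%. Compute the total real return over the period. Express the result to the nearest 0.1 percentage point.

0.9%

Cumulative inflation factor: 1.059 × 1.0338 × 1.083 × 1.0535 ≈ 1.24910.
Nominal growth factor: 1.26000. Real growth factor = 1.26000 / 1.24910 ≈ 1.00873.
Total real return ≈ 0.8730%.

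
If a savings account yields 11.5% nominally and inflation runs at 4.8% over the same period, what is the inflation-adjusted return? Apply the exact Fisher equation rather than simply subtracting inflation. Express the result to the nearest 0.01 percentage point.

6.39%

Real return via the Fisher equation: (1 + 11.5%)/(1 + 4.8%) − 1 = 1.115/1.048 − 1 ≈ 0.06393.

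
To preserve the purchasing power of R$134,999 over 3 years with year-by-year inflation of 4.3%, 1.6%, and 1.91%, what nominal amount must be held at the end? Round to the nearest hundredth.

R$145,789.21

Cumulative price-level factor: 1.043 × 1.016 × 1.0191 = 1.0799280408.
The nominal amount required is R$134,999 scaled up by that factor.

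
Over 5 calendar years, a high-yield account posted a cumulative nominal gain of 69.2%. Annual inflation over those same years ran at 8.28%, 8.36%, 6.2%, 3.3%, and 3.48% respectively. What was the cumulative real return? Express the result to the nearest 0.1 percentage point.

27.0%

Cumulative inflation factor: 1.0828 × 1.0836 × 1.062 × 1.033 × 1.0348 ≈ 1.33198.
Nominal growth factor: 1.69200. Real growth factor = 1.69200 / 1.33198 ≈ 1.27029.
Total real return ≈ 27.0287%.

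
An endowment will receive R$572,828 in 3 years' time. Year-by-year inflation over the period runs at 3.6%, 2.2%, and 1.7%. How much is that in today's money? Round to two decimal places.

Price-level factor over 3 years: 1.036 × 1.022 × 1.017 = 1.076791464.
Purchasing power today: R$572,828 divided by that factor.

R$531,976.73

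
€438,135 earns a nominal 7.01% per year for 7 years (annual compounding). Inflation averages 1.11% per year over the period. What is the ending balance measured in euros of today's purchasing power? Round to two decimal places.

€651,657.99

Nominal value at maturity: €438,135 × (1 + 7.01%)^7 ≈ €704,009.46.
Price-level factor over 7 years: (1 + 1.11%)^7 ≈ 1.0803358120.
Dividing the nominal maturity value by the price-level factor gives the value in today's money.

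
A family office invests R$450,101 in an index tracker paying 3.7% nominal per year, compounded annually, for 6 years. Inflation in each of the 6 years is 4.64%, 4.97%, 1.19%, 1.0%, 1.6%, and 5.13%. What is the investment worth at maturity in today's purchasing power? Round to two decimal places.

R$466,810.10

Nominal value at maturity: R$450,101 × (1 + 3.7%)^6 ≈ R$559,735.07.
Price-level factor over 6 years: 1.0464 × 1.0497 × 1.0119 × 1.010 × 1.016 × 1.0513 ≈ 1.1990637407.
Dividing the nominal maturity value by the price-level factor gives the value in today's money.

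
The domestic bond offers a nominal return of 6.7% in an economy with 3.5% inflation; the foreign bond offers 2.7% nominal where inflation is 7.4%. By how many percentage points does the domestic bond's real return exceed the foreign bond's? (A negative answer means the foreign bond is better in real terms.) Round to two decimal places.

7.47

The domestic bond real return: 1.067/1.035 − 1 = 3.092%.
The foreign bond real return: 1.027/1.074 − 1 = -4.376%.
Difference: 3.092 − (-4.376) = 7.468 pp.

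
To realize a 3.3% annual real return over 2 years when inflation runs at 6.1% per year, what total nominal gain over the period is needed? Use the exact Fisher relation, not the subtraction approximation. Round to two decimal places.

20.12%

Required annual nominal rate: (1+3.3%)(1+6.1%) − 1 = 9.6013%.
Cumulative over 2 years: (1 + 0.096013)^2 − 1 ≈ 0.20124.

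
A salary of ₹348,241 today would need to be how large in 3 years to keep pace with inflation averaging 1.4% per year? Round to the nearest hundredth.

₹363,072.84

Cumulative price-level factor: (1+1.4%)^3 = 1.042590744.
Multiplying ₹348,241 by the price-level factor gives the future nominal sum.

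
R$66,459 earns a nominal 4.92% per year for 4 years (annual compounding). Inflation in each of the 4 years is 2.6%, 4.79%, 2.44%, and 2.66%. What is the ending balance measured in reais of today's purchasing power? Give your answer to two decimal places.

Nominal value at maturity: R$66,459 × (1 + 4.92%)^4 ≈ R$80,535.42.
Price-level factor over 4 years: 1.026 × 1.0479 × 1.0244 × 1.0266 ≈ 1.1306756278.
Dividing the nominal maturity value by the price-level factor gives the value in today's money.

R$71,227.70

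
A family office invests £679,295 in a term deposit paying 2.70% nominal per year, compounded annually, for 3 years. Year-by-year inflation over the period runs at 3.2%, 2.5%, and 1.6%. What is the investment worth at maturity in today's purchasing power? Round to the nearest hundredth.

£684,656.09

Nominal value at maturity: £679,295 × (1 + 2.70%)^3 ≈ £735,816.88.
Price-level factor over 3 years: 1.032 × 1.025 × 1.016 = 1.0747248.
Dividing the nominal maturity value by the price-level factor gives the value in today's money.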